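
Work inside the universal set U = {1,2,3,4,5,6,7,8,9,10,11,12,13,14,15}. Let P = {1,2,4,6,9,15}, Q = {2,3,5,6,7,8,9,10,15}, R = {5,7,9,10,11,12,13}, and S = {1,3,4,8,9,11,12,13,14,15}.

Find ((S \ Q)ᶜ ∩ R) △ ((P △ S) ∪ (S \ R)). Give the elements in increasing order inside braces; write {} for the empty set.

S \ Q = {1,4,11,12,13,14}
(S \ Q)ᶜ = {2,3,5,6,7,8,9,10,15}
(S \ Q)ᶜ ∩ R = {5,7,9,10}
P △ S = {2,3,6,8,11,12,13,14}
S \ R = {1,3,4,8,14,15}
(P △ S) ∪ (S \ R) = {1,2,3,4,6,8,11,12,13,14,15}
((S \ Q)ᶜ ∩ R) △ ((P △ S) ∪ (S \ R)) = {1,2,3,4,5,6,7,8,9,10,11,12,13,14,15}

{1,2,3,4,5,6,7,8,9,10,11,12,13,14,15}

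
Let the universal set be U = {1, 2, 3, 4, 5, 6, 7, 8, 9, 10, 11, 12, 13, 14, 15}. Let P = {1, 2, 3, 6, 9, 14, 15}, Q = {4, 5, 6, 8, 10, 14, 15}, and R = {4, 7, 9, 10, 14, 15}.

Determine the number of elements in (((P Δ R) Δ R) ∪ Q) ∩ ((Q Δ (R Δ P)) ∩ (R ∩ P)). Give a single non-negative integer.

2

P Δ R = {1, 2, 3, 4, 6, 7, 10}
(P Δ R) Δ R = {1, 2, 3, 6, 9, 14, 15}
((P Δ R) Δ R) ∪ Q = {1, 2, 3, 4, 5, 6, 8, 9, 10, 14, 15}
R Δ P = {1, 2, 3, 4, 6, 7, 10}
Q Δ (R Δ P) = {1, 2, 3, 5, 7, 8, 14, 15}
R ∩ P = {9, 14, 15}
(Q Δ (R Δ P)) ∩ (R ∩ P) = {14, 15}
(((P Δ R) Δ R) ∪ Q) ∩ ((Q Δ (R Δ P)) ∩ (R ∩ P)) = {14, 15}
|(((P Δ R) Δ R) ∪ Q) ∩ ((Q Δ (R Δ P)) ∩ (R ∩ P))| = 2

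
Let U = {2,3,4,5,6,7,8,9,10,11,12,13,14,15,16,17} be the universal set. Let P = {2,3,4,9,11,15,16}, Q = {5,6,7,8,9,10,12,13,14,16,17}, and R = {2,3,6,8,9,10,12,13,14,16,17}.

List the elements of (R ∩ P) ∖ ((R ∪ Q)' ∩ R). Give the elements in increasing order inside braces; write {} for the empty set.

R ∩ P = {2,3,9,16}
R ∪ Q = {2,3,5,6,7,8,9,10,12,13,14,16,17}
(R ∪ Q)' = {4,11,15}
(R ∪ Q)' ∩ R = {}
(R ∩ P) ∖ ((R ∪ Q)' ∩ R) = {2,3,9,16}

{2,3,9,16}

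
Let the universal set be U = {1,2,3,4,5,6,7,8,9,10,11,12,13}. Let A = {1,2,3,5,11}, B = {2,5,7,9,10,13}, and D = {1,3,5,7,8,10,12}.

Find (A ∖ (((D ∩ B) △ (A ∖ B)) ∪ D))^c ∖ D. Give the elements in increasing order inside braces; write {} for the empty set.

D ∩ B = {5,7,10}
A ∖ B = {1,3,11}
(D ∩ B) △ (A ∖ B) = {1,3,5,7,10,11}
((D ∩ B) △ (A ∖ B)) ∪ D = {1,3,5,7,8,10,11,12}
A ∖ (((D ∩ B) △ (A ∖ B)) ∪ D) = {2}
(A ∖ (((D ∩ B) △ (A ∖ B)) ∪ D))^c = {1,3,4,5,6,7,8,9,10,11,12,13}
(A ∖ (((D ∩ B) △ (A ∖ B)) ∪ D))^c ∖ D = {4,6,9,11,13}

{4,6,9,11,13}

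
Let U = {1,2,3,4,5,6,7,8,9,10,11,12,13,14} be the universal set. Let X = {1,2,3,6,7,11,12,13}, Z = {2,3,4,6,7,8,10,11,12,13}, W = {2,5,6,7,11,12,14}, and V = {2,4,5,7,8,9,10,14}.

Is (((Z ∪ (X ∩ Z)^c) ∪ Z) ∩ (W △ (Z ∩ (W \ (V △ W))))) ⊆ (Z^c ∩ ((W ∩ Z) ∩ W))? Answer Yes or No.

X ∩ Z = {2,3,6,7,11,12,13}
(X ∩ Z)^c = {1,4,5,8,9,10,14}
Z ∪ (X ∩ Z)^c = {1,2,3,4,5,6,7,8,9,10,11,12,13,14}
(Z ∪ (X ∩ Z)^c) ∪ Z = {1,2,3,4,5,6,7,8,9,10,11,12,13,14}
V △ W = {4,6,8,9,10,11,12}
W \ (V △ W) = {2,5,7,14}
Z ∩ (W \ (V △ W)) = {2,7}
W △ (Z ∩ (W \ (V △ W))) = {5,6,11,12,14}
((Z ∪ (X ∩ Z)^c) ∪ Z) ∩ (W △ (Z ∩ (W \ (V △ W)))) = {5,6,11,12,14}
Z^c = {1,5,9,14}
W ∩ Z = {2,6,7,11,12}
(W ∩ Z) ∩ W = {2,6,7,11,12}
Z^c ∩ ((W ∩ Z) ∩ W) = {}
5 ∈ ((Z ∪ (X ∩ Z)^c) ∪ Z) ∩ (W △ (Z ∩ (W \ (V △ W)))) but 5 ∉ Z^c ∩ ((W ∩ Z) ∩ W), so the inclusion fails.

No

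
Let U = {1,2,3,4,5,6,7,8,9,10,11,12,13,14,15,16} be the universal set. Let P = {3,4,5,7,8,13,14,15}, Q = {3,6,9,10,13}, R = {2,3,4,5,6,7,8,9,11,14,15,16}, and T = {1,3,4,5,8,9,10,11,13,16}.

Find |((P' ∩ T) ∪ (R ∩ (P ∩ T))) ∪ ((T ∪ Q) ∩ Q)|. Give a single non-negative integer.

P' = {1,2,6,9,10,11,12,16}
P' ∩ T = {1,9,10,11,16}
P ∩ T = {3,4,5,8,13}
R ∩ (P ∩ T) = {3,4,5,8}
(P' ∩ T) ∪ (R ∩ (P ∩ T)) = {1,3,4,5,8,9,10,11,16}
T ∪ Q = {1,3,4,5,6,8,9,10,11,13,16}
(T ∪ Q) ∩ Q = {3,6,9,10,13}
((P' ∩ T) ∪ (R ∩ (P ∩ T))) ∪ ((T ∪ Q) ∩ Q) = {1,3,4,5,6,8,9,10,11,13,16}
|((P' ∩ T) ∪ (R ∩ (P ∩ T))) ∪ ((T ∪ Q) ∩ Q)| = 11

11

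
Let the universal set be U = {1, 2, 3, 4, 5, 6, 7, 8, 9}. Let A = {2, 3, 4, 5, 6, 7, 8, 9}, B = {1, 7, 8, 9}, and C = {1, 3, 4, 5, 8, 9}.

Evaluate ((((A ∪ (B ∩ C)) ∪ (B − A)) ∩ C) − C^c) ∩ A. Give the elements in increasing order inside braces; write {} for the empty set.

{3, 4, 5, 8, 9}

B ∩ C = {1, 8, 9}
A ∪ (B ∩ C) = {1, 2, 3, 4, 5, 6, 7, 8, 9}
B − A = {1}
(A ∪ (B ∩ C)) ∪ (B − A) = {1, 2, 3, 4, 5, 6, 7, 8, 9}
((A ∪ (B ∩ C)) ∪ (B − A)) ∩ C = {1, 3, 4, 5, 8, 9}
C^c = {2, 6, 7}
(((A ∪ (B ∩ C)) ∪ (B − A)) ∩ C) − C^c = {1, 3, 4, 5, 8, 9}
((((A ∪ (B ∩ C)) ∪ (B − A)) ∩ C) − C^c) ∩ A = {3, 4, 5, 8, 9}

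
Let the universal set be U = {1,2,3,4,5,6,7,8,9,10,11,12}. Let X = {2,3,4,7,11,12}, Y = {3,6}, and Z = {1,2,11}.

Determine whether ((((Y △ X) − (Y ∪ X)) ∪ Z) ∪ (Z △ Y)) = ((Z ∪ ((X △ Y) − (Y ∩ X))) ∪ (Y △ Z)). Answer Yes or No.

No

Y △ X = {2,4,6,7,11,12}
Y ∪ X = {2,3,4,6,7,11,12}
(Y △ X) − (Y ∪ X) = {}
((Y △ X) − (Y ∪ X)) ∪ Z = {1,2,11}
Z △ Y = {1,2,3,6,11}
(((Y △ X) − (Y ∪ X)) ∪ Z) ∪ (Z △ Y) = {1,2,3,6,11}
X △ Y = {2,4,6,7,11,12}
Y ∩ X = {3}
(X △ Y) − (Y ∩ X) = {2,4,6,7,11,12}
Z ∪ ((X △ Y) − (Y ∩ X)) = {1,2,4,6,7,11,12}
Y △ Z = {1,2,3,6,11}
(Z ∪ ((X △ Y) − (Y ∩ X))) ∪ (Y △ Z) = {1,2,3,4,6,7,11,12}
4 ∈ (Z ∪ ((X △ Y) − (Y ∩ X))) ∪ (Y △ Z) but 4 ∉ (((Y △ X) − (Y ∪ X)) ∪ Z) ∪ (Z △ Y), so they differ.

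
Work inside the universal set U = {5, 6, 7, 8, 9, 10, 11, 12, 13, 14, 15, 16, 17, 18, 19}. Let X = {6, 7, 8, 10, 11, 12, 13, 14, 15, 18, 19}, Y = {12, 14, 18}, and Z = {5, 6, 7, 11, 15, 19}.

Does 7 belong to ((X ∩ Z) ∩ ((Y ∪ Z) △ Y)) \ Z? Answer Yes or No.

No

7 ∈ X and 7 ∈ Z, so 7 ∈ X ∩ Z
7 ∉ Y and 7 ∈ Z, so 7 ∈ Y ∪ Z
7 ∈ (Y ∪ Z) and 7 ∉ Y, so 7 ∈ (Y ∪ Z) △ Y
7 ∈ (X ∩ Z) and 7 ∈ ((Y ∪ Z) △ Y), so 7 ∈ (X ∩ Z) ∩ ((Y ∪ Z) △ Y)
7 ∈ ((X ∩ Z) ∩ ((Y ∪ Z) △ Y)) and 7 ∈ Z, so 7 ∉ ((X ∩ Z) ∩ ((Y ∪ Z) △ Y)) \ Z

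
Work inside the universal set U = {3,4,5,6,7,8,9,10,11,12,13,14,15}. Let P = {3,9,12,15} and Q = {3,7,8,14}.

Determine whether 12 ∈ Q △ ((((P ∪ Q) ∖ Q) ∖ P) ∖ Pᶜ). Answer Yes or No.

12 ∈ P and 12 ∉ Q, so 12 ∈ P ∪ Q
12 ∈ (P ∪ Q) and 12 ∉ Q, so 12 ∈ (P ∪ Q) ∖ Q
12 ∈ ((P ∪ Q) ∖ Q) and 12 ∈ P, so 12 ∉ ((P ∪ Q) ∖ Q) ∖ P
12 ∈ P, so 12 ∉ Pᶜ
12 ∉ (((P ∪ Q) ∖ Q) ∖ P) and 12 ∉ Pᶜ, so 12 ∉ (((P ∪ Q) ∖ Q) ∖ P) ∖ Pᶜ
12 ∉ Q and 12 ∉ ((((P ∪ Q) ∖ Q) ∖ P) ∖ Pᶜ), so 12 ∉ Q △ ((((P ∪ Q) ∖ Q) ∖ P) ∖ Pᶜ)

No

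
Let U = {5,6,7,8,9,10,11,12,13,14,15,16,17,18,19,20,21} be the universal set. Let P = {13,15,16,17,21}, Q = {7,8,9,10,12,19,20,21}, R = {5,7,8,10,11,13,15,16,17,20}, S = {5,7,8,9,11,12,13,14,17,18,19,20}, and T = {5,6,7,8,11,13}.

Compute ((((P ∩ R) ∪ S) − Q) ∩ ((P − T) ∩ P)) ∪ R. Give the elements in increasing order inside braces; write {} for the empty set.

{5,7,8,10,11,13,15,16,17,20}

P ∩ R = {13,15,16,17}
(P ∩ R) ∪ S = {5,7,8,9,11,12,13,14,15,16,17,18,19,20}
((P ∩ R) ∪ S) − Q = {5,11,13,14,15,16,17,18}
P − T = {15,16,17,21}
(P − T) ∩ P = {15,16,17,21}
(((P ∩ R) ∪ S) − Q) ∩ ((P − T) ∩ P) = {15,16,17}
((((P ∩ R) ∪ S) − Q) ∩ ((P − T) ∩ P)) ∪ R = {5,7,8,10,11,13,15,16,17,20}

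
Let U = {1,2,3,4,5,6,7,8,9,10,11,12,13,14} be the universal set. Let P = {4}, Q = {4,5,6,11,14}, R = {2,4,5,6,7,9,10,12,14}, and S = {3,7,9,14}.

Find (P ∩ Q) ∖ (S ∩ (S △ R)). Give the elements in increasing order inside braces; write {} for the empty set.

P ∩ Q = {4}
S △ R = {2,3,4,5,6,10,12}
S ∩ (S △ R) = {3}
(P ∩ Q) ∖ (S ∩ (S △ R)) = {4}

{4}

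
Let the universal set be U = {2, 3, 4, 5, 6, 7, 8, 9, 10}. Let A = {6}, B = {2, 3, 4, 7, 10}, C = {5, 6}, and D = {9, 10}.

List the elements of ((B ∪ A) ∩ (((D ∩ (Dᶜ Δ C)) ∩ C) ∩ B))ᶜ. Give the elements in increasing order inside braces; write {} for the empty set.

B ∪ A = {2, 3, 4, 6, 7, 10}
Dᶜ = {2, 3, 4, 5, 6, 7, 8}
Dᶜ Δ C = {2, 3, 4, 7, 8}
D ∩ (Dᶜ Δ C) = {}
(D ∩ (Dᶜ Δ C)) ∩ C = {}
((D ∩ (Dᶜ Δ C)) ∩ C) ∩ B = {}
(B ∪ A) ∩ (((D ∩ (Dᶜ Δ C)) ∩ C) ∩ B) = {}
((B ∪ A) ∩ (((D ∩ (Dᶜ Δ C)) ∩ C) ∩ B))ᶜ = {2, 3, 4, 5, 6, 7, 8, 9, 10}

{2, 3, 4, 5, 6, 7, 8, 9, 10}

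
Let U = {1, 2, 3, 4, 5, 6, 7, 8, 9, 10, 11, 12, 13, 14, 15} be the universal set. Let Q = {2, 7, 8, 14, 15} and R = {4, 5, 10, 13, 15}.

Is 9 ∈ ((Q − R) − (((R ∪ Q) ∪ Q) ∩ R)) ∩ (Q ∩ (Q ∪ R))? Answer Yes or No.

9 ∉ Q and 9 ∉ R, so 9 ∉ Q − R
9 ∉ R and 9 ∉ Q, so 9 ∉ R ∪ Q
9 ∉ (R ∪ Q) and 9 ∉ Q, so 9 ∉ (R ∪ Q) ∪ Q
9 ∉ ((R ∪ Q) ∪ Q) and 9 ∉ R, so 9 ∉ ((R ∪ Q) ∪ Q) ∩ R
9 ∉ (Q − R) and 9 ∉ (((R ∪ Q) ∪ Q) ∩ R), so 9 ∉ (Q − R) − (((R ∪ Q) ∪ Q) ∩ R)
9 ∉ Q and 9 ∉ R, so 9 ∉ Q ∪ R
9 ∉ Q and 9 ∉ (Q ∪ R), so 9 ∉ Q ∩ (Q ∪ R)
9 ∉ ((Q − R) − (((R ∪ Q) ∪ Q) ∩ R)) and 9 ∉ (Q ∩ (Q ∪ R)), so 9 ∉ ((Q − R) − (((R ∪ Q) ∪ Q) ∩ R)) ∩ (Q ∩ (Q ∪ R))

No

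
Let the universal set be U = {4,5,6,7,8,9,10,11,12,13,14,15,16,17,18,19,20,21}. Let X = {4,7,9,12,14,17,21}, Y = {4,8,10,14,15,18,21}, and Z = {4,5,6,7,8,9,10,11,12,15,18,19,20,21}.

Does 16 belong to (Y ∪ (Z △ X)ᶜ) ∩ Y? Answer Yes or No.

16 ∉ Z and 16 ∉ X, so 16 ∉ Z △ X
16 ∈ (Z △ X)ᶜ since 16 ∉ (Z △ X)
16 ∉ Y and 16 ∈ (Z △ X)ᶜ, so 16 ∈ Y ∪ (Z △ X)ᶜ
16 ∈ (Y ∪ (Z △ X)ᶜ) and 16 ∉ Y, so 16 ∉ (Y ∪ (Z △ X)ᶜ) ∩ Y

No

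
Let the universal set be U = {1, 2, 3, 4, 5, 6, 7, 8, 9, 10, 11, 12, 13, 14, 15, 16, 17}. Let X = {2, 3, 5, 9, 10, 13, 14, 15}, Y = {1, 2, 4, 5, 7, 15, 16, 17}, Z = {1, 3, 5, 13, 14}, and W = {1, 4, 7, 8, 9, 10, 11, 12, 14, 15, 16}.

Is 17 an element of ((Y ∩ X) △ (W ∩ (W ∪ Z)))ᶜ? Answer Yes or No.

Yes

17 ∈ Y and 17 ∉ X, so 17 ∉ Y ∩ X
17 ∉ W and 17 ∉ Z, so 17 ∉ W ∪ Z
17 ∉ W and 17 ∉ (W ∪ Z), so 17 ∉ W ∩ (W ∪ Z)
17 ∉ (Y ∩ X) and 17 ∉ (W ∩ (W ∪ Z)), so 17 ∉ (Y ∩ X) △ (W ∩ (W ∪ Z))
17 ∈ ((Y ∩ X) △ (W ∩ (W ∪ Z)))ᶜ since 17 ∉ ((Y ∩ X) △ (W ∩ (W ∪ Z)))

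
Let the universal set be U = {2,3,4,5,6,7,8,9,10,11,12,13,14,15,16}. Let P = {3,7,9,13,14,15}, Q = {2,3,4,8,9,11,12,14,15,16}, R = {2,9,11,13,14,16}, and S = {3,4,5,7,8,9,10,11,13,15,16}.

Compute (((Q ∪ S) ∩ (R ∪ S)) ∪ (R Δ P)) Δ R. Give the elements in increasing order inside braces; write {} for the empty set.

{3,4,5,7,8,10,15}

Q ∪ S = {2,3,4,5,7,8,9,10,11,12,13,14,15,16}
R ∪ S = {2,3,4,5,7,8,9,10,11,13,14,15,16}
(Q ∪ S) ∩ (R ∪ S) = {2,3,4,5,7,8,9,10,11,13,14,15,16}
R Δ P = {2,3,7,11,15,16}
((Q ∪ S) ∩ (R ∪ S)) ∪ (R Δ P) = {2,3,4,5,7,8,9,10,11,13,14,15,16}
(((Q ∪ S) ∩ (R ∪ S)) ∪ (R Δ P)) Δ R = {3,4,5,7,8,10,15}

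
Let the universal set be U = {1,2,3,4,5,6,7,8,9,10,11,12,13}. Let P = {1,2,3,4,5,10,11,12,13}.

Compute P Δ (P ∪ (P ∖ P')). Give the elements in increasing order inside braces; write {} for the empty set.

P' = {6,7,8,9}
P ∖ P' = {1,2,3,4,5,10,11,12,13}
P ∪ (P ∖ P') = {1,2,3,4,5,10,11,12,13}
P Δ (P ∪ (P ∖ P')) = {}

{}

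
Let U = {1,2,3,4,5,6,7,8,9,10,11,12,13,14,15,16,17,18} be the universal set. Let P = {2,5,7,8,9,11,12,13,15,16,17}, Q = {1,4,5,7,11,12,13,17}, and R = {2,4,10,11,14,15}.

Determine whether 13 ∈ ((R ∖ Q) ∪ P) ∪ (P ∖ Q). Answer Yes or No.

13 ∉ R and 13 ∈ Q, so 13 ∉ R ∖ Q
13 ∉ (R ∖ Q) and 13 ∈ P, so 13 ∈ (R ∖ Q) ∪ P
13 ∈ P and 13 ∈ Q, so 13 ∉ P ∖ Q
13 ∈ ((R ∖ Q) ∪ P) and 13 ∉ (P ∖ Q), so 13 ∈ ((R ∖ Q) ∪ P) ∪ (P ∖ Q)

Yes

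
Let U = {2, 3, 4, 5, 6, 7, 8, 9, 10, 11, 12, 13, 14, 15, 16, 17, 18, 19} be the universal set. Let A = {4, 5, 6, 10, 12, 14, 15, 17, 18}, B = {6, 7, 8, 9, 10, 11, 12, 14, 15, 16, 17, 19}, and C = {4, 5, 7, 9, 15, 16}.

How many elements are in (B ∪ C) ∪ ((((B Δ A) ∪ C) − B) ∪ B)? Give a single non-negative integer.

15

B ∪ C = {4, 5, 6, 7, 8, 9, 10, 11, 12, 14, 15, 16, 17, 19}
B Δ A = {4, 5, 7, 8, 9, 11, 16, 18, 19}
(B Δ A) ∪ C = {4, 5, 7, 8, 9, 11, 15, 16, 18, 19}
((B Δ A) ∪ C) − B = {4, 5, 18}
(((B Δ A) ∪ C) − B) ∪ B = {4, 5, 6, 7, 8, 9, 10, 11, 12, 14, 15, 16, 17, 18, 19}
(B ∪ C) ∪ ((((B Δ A) ∪ C) − B) ∪ B) = {4, 5, 6, 7, 8, 9, 10, 11, 12, 14, 15, 16, 17, 18, 19}
|(B ∪ C) ∪ ((((B Δ A) ∪ C) − B) ∪ B)| = 15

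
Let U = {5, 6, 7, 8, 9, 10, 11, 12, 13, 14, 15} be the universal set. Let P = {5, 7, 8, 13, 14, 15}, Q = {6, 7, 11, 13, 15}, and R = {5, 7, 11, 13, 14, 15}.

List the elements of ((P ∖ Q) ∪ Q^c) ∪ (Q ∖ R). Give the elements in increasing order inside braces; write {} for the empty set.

P ∖ Q = {5, 8, 14}
Q^c = {5, 8, 9, 10, 12, 14}
(P ∖ Q) ∪ Q^c = {5, 8, 9, 10, 12, 14}
Q ∖ R = {6}
((P ∖ Q) ∪ Q^c) ∪ (Q ∖ R) = {5, 6, 8, 9, 10, 12, 14}

{5, 6, 8, 9, 10, 12, 14}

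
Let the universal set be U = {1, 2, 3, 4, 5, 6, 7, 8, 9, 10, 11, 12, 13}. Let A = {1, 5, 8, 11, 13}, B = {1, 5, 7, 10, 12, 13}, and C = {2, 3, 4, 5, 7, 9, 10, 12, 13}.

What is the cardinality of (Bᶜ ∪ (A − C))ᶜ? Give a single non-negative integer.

Bᶜ = {2, 3, 4, 6, 8, 9, 11}
A − C = {1, 8, 11}
Bᶜ ∪ (A − C) = {1, 2, 3, 4, 6, 8, 9, 11}
(Bᶜ ∪ (A − C))ᶜ = {5, 7, 10, 12, 13}
|(Bᶜ ∪ (A − C))ᶜ| = 5

5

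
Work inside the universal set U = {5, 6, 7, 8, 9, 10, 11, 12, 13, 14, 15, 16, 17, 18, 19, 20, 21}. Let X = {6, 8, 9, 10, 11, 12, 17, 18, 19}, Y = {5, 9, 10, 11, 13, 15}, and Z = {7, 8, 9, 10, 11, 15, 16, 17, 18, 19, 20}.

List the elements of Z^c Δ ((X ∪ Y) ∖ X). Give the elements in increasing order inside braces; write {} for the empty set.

Z^c = {5, 6, 12, 13, 14, 21}
X ∪ Y = {5, 6, 8, 9, 10, 11, 12, 13, 15, 17, 18, 19}
(X ∪ Y) ∖ X = {5, 13, 15}
Z^c Δ ((X ∪ Y) ∖ X) = {6, 12, 14, 15, 21}

{6, 12, 14, 15, 21}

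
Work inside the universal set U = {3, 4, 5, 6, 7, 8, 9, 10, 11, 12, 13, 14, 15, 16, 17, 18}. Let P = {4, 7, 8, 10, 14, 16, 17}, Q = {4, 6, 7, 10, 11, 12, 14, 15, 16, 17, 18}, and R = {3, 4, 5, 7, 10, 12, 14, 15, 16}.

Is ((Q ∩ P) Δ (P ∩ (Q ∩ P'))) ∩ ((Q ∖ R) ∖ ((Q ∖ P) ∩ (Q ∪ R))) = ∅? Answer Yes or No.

Q ∩ P = {4, 7, 10, 14, 16, 17}
P' = {3, 5, 6, 9, 11, 12, 13, 15, 18}
Q ∩ P' = {6, 11, 12, 15, 18}
P ∩ (Q ∩ P') = {}
(Q ∩ P) Δ (P ∩ (Q ∩ P')) = {4, 7, 10, 14, 16, 17}
Q ∖ R = {6, 11, 17, 18}
Q ∖ P = {6, 11, 12, 15, 18}
Q ∪ R = {3, 4, 5, 6, 7, 10, 11, 12, 14, 15, 16, 17, 18}
(Q ∖ P) ∩ (Q ∪ R) = {6, 11, 12, 15, 18}
(Q ∖ R) ∖ ((Q ∖ P) ∩ (Q ∪ R)) = {17}
17 lies in both, so they are not disjoint.

No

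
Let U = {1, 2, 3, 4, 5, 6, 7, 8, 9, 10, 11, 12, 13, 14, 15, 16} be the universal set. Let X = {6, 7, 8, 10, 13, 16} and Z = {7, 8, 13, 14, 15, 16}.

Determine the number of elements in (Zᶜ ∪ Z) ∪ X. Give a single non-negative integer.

Zᶜ = {1, 2, 3, 4, 5, 6, 9, 10, 11, 12}
Zᶜ ∪ Z = {1, 2, 3, 4, 5, 6, 7, 8, 9, 10, 11, 12, 13, 14, 15, 16}
(Zᶜ ∪ Z) ∪ X = {1, 2, 3, 4, 5, 6, 7, 8, 9, 10, 11, 12, 13, 14, 15, 16}
|(Zᶜ ∪ Z) ∪ X| = 16

16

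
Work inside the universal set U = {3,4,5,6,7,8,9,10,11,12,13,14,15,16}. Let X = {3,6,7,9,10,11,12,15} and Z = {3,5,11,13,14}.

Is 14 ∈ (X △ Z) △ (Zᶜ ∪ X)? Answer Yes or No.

Yes

14 ∉ X and 14 ∈ Z, so 14 ∈ X △ Z
14 ∈ Z, so 14 ∉ Zᶜ
14 ∉ Zᶜ and 14 ∉ X, so 14 ∉ Zᶜ ∪ X
14 ∈ (X △ Z) and 14 ∉ (Zᶜ ∪ X), so 14 ∈ (X △ Z) △ (Zᶜ ∪ X)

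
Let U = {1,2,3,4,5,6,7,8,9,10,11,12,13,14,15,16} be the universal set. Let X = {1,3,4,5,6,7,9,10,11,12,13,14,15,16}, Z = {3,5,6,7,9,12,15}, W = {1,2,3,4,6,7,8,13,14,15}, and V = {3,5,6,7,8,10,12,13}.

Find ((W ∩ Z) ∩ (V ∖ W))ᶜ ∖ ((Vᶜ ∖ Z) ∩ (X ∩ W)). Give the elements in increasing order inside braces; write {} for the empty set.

{2,3,5,6,7,8,9,10,11,12,13,15,16}

W ∩ Z = {3,6,7,15}
V ∖ W = {5,10,12}
(W ∩ Z) ∩ (V ∖ W) = {}
((W ∩ Z) ∩ (V ∖ W))ᶜ = {1,2,3,4,5,6,7,8,9,10,11,12,13,14,15,16}
Vᶜ = {1,2,4,9,11,14,15,16}
Vᶜ ∖ Z = {1,2,4,11,14,16}
X ∩ W = {1,3,4,6,7,13,14,15}
(Vᶜ ∖ Z) ∩ (X ∩ W) = {1,4,14}
((W ∩ Z) ∩ (V ∖ W))ᶜ ∖ ((Vᶜ ∖ Z) ∩ (X ∩ W)) = {2,3,5,6,7,8,9,10,11,12,13,15,16}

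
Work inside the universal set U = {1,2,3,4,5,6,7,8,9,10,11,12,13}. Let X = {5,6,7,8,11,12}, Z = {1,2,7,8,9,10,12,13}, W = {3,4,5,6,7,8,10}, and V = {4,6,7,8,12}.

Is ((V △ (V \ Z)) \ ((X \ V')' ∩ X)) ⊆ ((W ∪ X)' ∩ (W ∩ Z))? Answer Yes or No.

V \ Z = {4,6}
V △ (V \ Z) = {7,8,12}
V' = {1,2,3,5,9,10,11,13}
X \ V' = {6,7,8,12}
(X \ V')' = {1,2,3,4,5,9,10,11,13}
(X \ V')' ∩ X = {5,11}
(V △ (V \ Z)) \ ((X \ V')' ∩ X) = {7,8,12}
W ∪ X = {3,4,5,6,7,8,10,11,12}
(W ∪ X)' = {1,2,9,13}
W ∩ Z = {7,8,10}
(W ∪ X)' ∩ (W ∩ Z) = {}
7 ∈ (V △ (V \ Z)) \ ((X \ V')' ∩ X) but 7 ∉ (W ∪ X)' ∩ (W ∩ Z), so the inclusion fails.

No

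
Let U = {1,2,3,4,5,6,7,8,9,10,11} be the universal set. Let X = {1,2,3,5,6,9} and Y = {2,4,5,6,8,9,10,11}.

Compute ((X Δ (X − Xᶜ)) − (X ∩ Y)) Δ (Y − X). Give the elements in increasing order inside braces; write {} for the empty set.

{4,8,10,11}

Xᶜ = {4,7,8,10,11}
X − Xᶜ = {1,2,3,5,6,9}
X Δ (X − Xᶜ) = {}
X ∩ Y = {2,5,6,9}
(X Δ (X − Xᶜ)) − (X ∩ Y) = {}
Y − X = {4,8,10,11}
((X Δ (X − Xᶜ)) − (X ∩ Y)) Δ (Y − X) = {4,8,10,11}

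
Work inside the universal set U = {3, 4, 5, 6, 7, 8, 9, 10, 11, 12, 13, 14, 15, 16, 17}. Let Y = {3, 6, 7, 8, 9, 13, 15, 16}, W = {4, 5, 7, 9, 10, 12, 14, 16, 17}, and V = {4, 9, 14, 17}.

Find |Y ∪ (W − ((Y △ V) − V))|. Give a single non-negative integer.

Y △ V = {3, 4, 6, 7, 8, 13, 14, 15, 16, 17}
(Y △ V) − V = {3, 6, 7, 8, 13, 15, 16}
W − ((Y △ V) − V) = {4, 5, 9, 10, 12, 14, 17}
Y ∪ (W − ((Y △ V) − V)) = {3, 4, 5, 6, 7, 8, 9, 10, 12, 13, 14, 15, 16, 17}
|Y ∪ (W − ((Y △ V) − V))| = 14

14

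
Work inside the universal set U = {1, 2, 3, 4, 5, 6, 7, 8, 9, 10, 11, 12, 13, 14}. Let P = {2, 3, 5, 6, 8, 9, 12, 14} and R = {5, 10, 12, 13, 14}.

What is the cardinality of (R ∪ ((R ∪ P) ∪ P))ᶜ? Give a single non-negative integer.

R ∪ P = {2, 3, 5, 6, 8, 9, 10, 12, 13, 14}
(R ∪ P) ∪ P = {2, 3, 5, 6, 8, 9, 10, 12, 13, 14}
R ∪ ((R ∪ P) ∪ P) = {2, 3, 5, 6, 8, 9, 10, 12, 13, 14}
(R ∪ ((R ∪ P) ∪ P))ᶜ = {1, 4, 7, 11}
|(R ∪ ((R ∪ P) ∪ P))ᶜ| = 4

4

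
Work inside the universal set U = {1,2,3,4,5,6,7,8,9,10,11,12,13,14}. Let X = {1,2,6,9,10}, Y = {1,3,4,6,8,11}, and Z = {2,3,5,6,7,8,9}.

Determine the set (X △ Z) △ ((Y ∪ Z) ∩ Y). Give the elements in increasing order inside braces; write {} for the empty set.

{4,5,6,7,10,11}

X △ Z = {1,3,5,7,8,10}
Y ∪ Z = {1,2,3,4,5,6,7,8,9,11}
(Y ∪ Z) ∩ Y = {1,3,4,6,8,11}
(X △ Z) △ ((Y ∪ Z) ∩ Y) = {4,5,6,7,10,11}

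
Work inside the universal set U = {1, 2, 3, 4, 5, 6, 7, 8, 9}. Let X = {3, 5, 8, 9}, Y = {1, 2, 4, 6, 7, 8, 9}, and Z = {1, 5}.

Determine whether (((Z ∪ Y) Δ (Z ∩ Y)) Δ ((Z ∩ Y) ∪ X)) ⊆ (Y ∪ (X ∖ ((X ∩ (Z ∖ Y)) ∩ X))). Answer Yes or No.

Yes

Z ∪ Y = {1, 2, 4, 5, 6, 7, 8, 9}
Z ∩ Y = {1}
(Z ∪ Y) Δ (Z ∩ Y) = {2, 4, 5, 6, 7, 8, 9}
(Z ∩ Y) ∪ X = {1, 3, 5, 8, 9}
((Z ∪ Y) Δ (Z ∩ Y)) Δ ((Z ∩ Y) ∪ X) = {1, 2, 3, 4, 6, 7}
Z ∖ Y = {5}
X ∩ (Z ∖ Y) = {5}
(X ∩ (Z ∖ Y)) ∩ X = {5}
X ∖ ((X ∩ (Z ∖ Y)) ∩ X) = {3, 8, 9}
Y ∪ (X ∖ ((X ∩ (Z ∖ Y)) ∩ X)) = {1, 2, 3, 4, 6, 7, 8, 9}
Every element of {1, 2, 3, 4, 6, 7} is in {1, 2, 3, 4, 6, 7, 8, 9}, so ((Z ∪ Y) Δ (Z ∩ Y)) Δ ((Z ∩ Y) ∪ X) ⊆ Y ∪ (X ∖ ((X ∩ (Z ∖ Y)) ∩ X)).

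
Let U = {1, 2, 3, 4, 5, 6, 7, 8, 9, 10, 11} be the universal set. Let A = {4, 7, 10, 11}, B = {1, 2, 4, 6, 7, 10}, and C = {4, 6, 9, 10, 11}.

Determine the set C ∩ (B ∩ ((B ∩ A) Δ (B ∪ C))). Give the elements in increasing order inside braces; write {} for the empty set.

B ∩ A = {4, 7, 10}
B ∪ C = {1, 2, 4, 6, 7, 9, 10, 11}
(B ∩ A) Δ (B ∪ C) = {1, 2, 6, 9, 11}
B ∩ ((B ∩ A) Δ (B ∪ C)) = {1, 2, 6}
C ∩ (B ∩ ((B ∩ A) Δ (B ∪ C))) = {6}

{6}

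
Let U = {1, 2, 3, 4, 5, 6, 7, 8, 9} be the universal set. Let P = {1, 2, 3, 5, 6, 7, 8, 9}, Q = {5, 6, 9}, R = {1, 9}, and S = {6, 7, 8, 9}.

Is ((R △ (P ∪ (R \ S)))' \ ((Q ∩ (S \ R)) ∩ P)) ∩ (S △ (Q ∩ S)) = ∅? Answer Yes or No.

Yes

R \ S = {1}
P ∪ (R \ S) = {1, 2, 3, 5, 6, 7, 8, 9}
R △ (P ∪ (R \ S)) = {2, 3, 5, 6, 7, 8}
(R △ (P ∪ (R \ S)))' = {1, 4, 9}
S \ R = {6, 7, 8}
Q ∩ (S \ R) = {6}
(Q ∩ (S \ R)) ∩ P = {6}
(R △ (P ∪ (R \ S)))' \ ((Q ∩ (S \ R)) ∩ P) = {1, 4, 9}
Q ∩ S = {6, 9}
S △ (Q ∩ S) = {7, 8}
{1, 4, 9} and {7, 8} share no elements.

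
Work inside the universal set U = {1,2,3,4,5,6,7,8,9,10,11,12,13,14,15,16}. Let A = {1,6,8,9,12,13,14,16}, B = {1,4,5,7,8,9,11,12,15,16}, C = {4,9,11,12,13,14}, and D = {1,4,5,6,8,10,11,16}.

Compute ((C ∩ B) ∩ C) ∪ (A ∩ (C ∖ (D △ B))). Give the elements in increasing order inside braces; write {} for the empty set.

C ∩ B = {4,9,11,12}
(C ∩ B) ∩ C = {4,9,11,12}
D △ B = {6,7,9,10,12,15}
C ∖ (D △ B) = {4,11,13,14}
A ∩ (C ∖ (D △ B)) = {13,14}
((C ∩ B) ∩ C) ∪ (A ∩ (C ∖ (D △ B))) = {4,9,11,12,13,14}

{4,9,11,12,13,14}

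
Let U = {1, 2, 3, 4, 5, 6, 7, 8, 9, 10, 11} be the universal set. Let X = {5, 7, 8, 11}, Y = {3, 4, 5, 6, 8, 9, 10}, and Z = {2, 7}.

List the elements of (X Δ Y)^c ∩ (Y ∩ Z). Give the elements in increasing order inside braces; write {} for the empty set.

X Δ Y = {3, 4, 6, 7, 9, 10, 11}
(X Δ Y)^c = {1, 2, 5, 8}
Y ∩ Z = {}
(X Δ Y)^c ∩ (Y ∩ Z) = {}

{}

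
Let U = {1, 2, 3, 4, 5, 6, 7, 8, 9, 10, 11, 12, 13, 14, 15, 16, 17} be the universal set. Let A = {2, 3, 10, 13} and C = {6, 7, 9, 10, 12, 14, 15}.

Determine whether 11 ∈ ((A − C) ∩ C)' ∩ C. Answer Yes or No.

11 ∉ A and 11 ∉ C, so 11 ∉ A − C
11 ∉ (A − C) and 11 ∉ C, so 11 ∉ (A − C) ∩ C
11 ∈ ((A − C) ∩ C)' since 11 ∉ ((A − C) ∩ C)
11 ∈ ((A − C) ∩ C)' and 11 ∉ C, so 11 ∉ ((A − C) ∩ C)' ∩ C

No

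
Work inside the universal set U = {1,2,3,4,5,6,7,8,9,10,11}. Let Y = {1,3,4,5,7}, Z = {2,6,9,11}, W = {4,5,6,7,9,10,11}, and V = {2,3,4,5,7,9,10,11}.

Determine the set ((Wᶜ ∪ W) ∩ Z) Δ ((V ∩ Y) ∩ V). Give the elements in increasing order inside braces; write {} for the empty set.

Wᶜ = {1,2,3,8}
Wᶜ ∪ W = {1,2,3,4,5,6,7,8,9,10,11}
(Wᶜ ∪ W) ∩ Z = {2,6,9,11}
V ∩ Y = {3,4,5,7}
(V ∩ Y) ∩ V = {3,4,5,7}
((Wᶜ ∪ W) ∩ Z) Δ ((V ∩ Y) ∩ V) = {2,3,4,5,6,7,9,11}

{2,3,4,5,6,7,9,11}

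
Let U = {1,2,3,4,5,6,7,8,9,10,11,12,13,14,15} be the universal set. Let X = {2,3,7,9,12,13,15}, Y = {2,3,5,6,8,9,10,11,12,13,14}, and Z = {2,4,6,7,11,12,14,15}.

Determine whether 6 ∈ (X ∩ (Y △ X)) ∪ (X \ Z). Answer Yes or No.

No

6 ∈ Y and 6 ∉ X, so 6 ∈ Y △ X
6 ∉ X and 6 ∈ (Y △ X), so 6 ∉ X ∩ (Y △ X)
6 ∉ X and 6 ∈ Z, so 6 ∉ X \ Z
6 ∉ (X ∩ (Y △ X)) and 6 ∉ (X \ Z), so 6 ∉ (X ∩ (Y △ X)) ∪ (X \ Z)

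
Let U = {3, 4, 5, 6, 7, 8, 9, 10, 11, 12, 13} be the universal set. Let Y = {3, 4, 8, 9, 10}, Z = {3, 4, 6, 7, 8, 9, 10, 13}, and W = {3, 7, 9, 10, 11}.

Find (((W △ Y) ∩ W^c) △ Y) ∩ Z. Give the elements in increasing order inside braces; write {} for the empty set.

W △ Y = {4, 7, 8, 11}
W^c = {4, 5, 6, 8, 12, 13}
(W △ Y) ∩ W^c = {4, 8}
((W △ Y) ∩ W^c) △ Y = {3, 9, 10}
(((W △ Y) ∩ W^c) △ Y) ∩ Z = {3, 9, 10}

{3, 9, 10}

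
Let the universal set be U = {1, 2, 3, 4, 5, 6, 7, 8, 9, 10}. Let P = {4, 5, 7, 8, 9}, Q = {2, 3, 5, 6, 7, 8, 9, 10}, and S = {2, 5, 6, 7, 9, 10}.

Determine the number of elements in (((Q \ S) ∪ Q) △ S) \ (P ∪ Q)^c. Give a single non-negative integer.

2

Q \ S = {3, 8}
(Q \ S) ∪ Q = {2, 3, 5, 6, 7, 8, 9, 10}
((Q \ S) ∪ Q) △ S = {3, 8}
P ∪ Q = {2, 3, 4, 5, 6, 7, 8, 9, 10}
(P ∪ Q)^c = {1}
(((Q \ S) ∪ Q) △ S) \ (P ∪ Q)^c = {3, 8}
|(((Q \ S) ∪ Q) △ S) \ (P ∪ Q)^c| = 2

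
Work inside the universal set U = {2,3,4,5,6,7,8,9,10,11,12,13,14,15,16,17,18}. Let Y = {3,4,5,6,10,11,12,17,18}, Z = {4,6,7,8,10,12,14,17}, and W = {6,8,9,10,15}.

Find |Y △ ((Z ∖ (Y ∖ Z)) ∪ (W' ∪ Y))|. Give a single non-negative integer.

Y ∖ Z = {3,5,11,18}
Z ∖ (Y ∖ Z) = {4,6,7,8,10,12,14,17}
W' = {2,3,4,5,7,11,12,13,14,16,17,18}
W' ∪ Y = {2,3,4,5,6,7,10,11,12,13,14,16,17,18}
(Z ∖ (Y ∖ Z)) ∪ (W' ∪ Y) = {2,3,4,5,6,7,8,10,11,12,13,14,16,17,18}
Y △ ((Z ∖ (Y ∖ Z)) ∪ (W' ∪ Y)) = {2,7,8,13,14,16}
|Y △ ((Z ∖ (Y ∖ Z)) ∪ (W' ∪ Y))| = 6

6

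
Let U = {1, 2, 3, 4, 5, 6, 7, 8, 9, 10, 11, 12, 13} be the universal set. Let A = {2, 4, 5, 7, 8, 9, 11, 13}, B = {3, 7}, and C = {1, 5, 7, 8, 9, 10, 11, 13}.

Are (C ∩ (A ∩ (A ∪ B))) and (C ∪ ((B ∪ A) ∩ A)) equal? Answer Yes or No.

No

A ∪ B = {2, 3, 4, 5, 7, 8, 9, 11, 13}
A ∩ (A ∪ B) = {2, 4, 5, 7, 8, 9, 11, 13}
C ∩ (A ∩ (A ∪ B)) = {5, 7, 8, 9, 11, 13}
B ∪ A = {2, 3, 4, 5, 7, 8, 9, 11, 13}
(B ∪ A) ∩ A = {2, 4, 5, 7, 8, 9, 11, 13}
C ∪ ((B ∪ A) ∩ A) = {1, 2, 4, 5, 7, 8, 9, 10, 11, 13}
1 ∈ C ∪ ((B ∪ A) ∩ A) but 1 ∉ C ∩ (A ∩ (A ∪ B)), so they differ.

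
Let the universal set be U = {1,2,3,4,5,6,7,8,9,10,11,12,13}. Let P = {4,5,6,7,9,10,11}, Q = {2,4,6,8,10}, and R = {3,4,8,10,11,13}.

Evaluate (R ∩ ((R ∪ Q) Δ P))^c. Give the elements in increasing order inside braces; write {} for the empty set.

R ∪ Q = {2,3,4,6,8,10,11,13}
(R ∪ Q) Δ P = {2,3,5,7,8,9,13}
R ∩ ((R ∪ Q) Δ P) = {3,8,13}
(R ∩ ((R ∪ Q) Δ P))^c = {1,2,4,5,6,7,9,10,11,12}

{1,2,4,5,6,7,9,10,11,12}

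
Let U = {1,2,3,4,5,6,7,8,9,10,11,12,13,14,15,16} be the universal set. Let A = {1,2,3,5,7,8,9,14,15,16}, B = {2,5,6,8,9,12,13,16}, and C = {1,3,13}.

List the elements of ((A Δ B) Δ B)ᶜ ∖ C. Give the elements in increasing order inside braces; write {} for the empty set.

A Δ B = {1,3,6,7,12,13,14,15}
(A Δ B) Δ B = {1,2,3,5,7,8,9,14,15,16}
((A Δ B) Δ B)ᶜ = {4,6,10,11,12,13}
((A Δ B) Δ B)ᶜ ∖ C = {4,6,10,11,12}

{4,6,10,11,12}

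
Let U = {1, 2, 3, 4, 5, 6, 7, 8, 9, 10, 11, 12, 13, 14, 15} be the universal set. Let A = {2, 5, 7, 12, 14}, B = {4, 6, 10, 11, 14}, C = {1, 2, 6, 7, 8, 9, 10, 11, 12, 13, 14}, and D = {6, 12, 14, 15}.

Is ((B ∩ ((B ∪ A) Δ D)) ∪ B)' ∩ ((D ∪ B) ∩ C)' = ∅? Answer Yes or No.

No

B ∪ A = {2, 4, 5, 6, 7, 10, 11, 12, 14}
(B ∪ A) Δ D = {2, 4, 5, 7, 10, 11, 15}
B ∩ ((B ∪ A) Δ D) = {4, 10, 11}
(B ∩ ((B ∪ A) Δ D)) ∪ B = {4, 6, 10, 11, 14}
((B ∩ ((B ∪ A) Δ D)) ∪ B)' = {1, 2, 3, 5, 7, 8, 9, 12, 13, 15}
D ∪ B = {4, 6, 10, 11, 12, 14, 15}
(D ∪ B) ∩ C = {6, 10, 11, 12, 14}
((D ∪ B) ∩ C)' = {1, 2, 3, 4, 5, 7, 8, 9, 13, 15}
1 lies in both, so they are not disjoint.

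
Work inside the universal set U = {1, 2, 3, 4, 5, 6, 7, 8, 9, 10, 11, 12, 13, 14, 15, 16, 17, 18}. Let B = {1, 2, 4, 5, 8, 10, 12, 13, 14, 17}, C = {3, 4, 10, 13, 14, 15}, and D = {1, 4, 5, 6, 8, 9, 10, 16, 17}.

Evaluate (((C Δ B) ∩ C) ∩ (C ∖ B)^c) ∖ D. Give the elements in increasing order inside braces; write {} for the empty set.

C Δ B = {1, 2, 3, 5, 8, 12, 15, 17}
(C Δ B) ∩ C = {3, 15}
C ∖ B = {3, 15}
(C ∖ B)^c = {1, 2, 4, 5, 6, 7, 8, 9, 10, 11, 12, 13, 14, 16, 17, 18}
((C Δ B) ∩ C) ∩ (C ∖ B)^c = {}
(((C Δ B) ∩ C) ∩ (C ∖ B)^c) ∖ D = {}

{}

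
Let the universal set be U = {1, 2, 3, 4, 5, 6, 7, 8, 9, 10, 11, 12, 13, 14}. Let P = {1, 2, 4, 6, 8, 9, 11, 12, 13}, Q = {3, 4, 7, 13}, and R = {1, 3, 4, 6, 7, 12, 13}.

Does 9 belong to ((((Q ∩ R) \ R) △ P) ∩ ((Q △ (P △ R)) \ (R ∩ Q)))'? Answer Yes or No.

9 ∉ Q and 9 ∉ R, so 9 ∉ Q ∩ R
9 ∉ (Q ∩ R) and 9 ∉ R, so 9 ∉ (Q ∩ R) \ R
9 ∉ ((Q ∩ R) \ R) and 9 ∈ P, so 9 ∈ ((Q ∩ R) \ R) △ P
9 ∈ P and 9 ∉ R, so 9 ∈ P △ R
9 ∉ Q and 9 ∈ (P △ R), so 9 ∈ Q △ (P △ R)
9 ∉ R and 9 ∉ Q, so 9 ∉ R ∩ Q
9 ∈ (Q △ (P △ R)) and 9 ∉ (R ∩ Q), so 9 ∈ (Q △ (P △ R)) \ (R ∩ Q)
9 ∈ (((Q ∩ R) \ R) △ P) and 9 ∈ ((Q △ (P △ R)) \ (R ∩ Q)), so 9 ∈ (((Q ∩ R) \ R) △ P) ∩ ((Q △ (P △ R)) \ (R ∩ Q))
9 ∉ ((((Q ∩ R) \ R) △ P) ∩ ((Q △ (P △ R)) \ (R ∩ Q)))' since 9 ∈ ((((Q ∩ R) \ R) △ P) ∩ ((Q △ (P △ R)) \ (R ∩ Q)))

No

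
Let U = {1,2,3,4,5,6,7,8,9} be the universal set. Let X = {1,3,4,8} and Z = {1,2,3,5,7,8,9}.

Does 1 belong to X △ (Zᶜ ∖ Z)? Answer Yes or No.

Yes

1 ∈ Z, so 1 ∉ Zᶜ
1 ∉ Zᶜ and 1 ∈ Z, so 1 ∉ Zᶜ ∖ Z
1 ∈ X and 1 ∉ (Zᶜ ∖ Z), so 1 ∈ X △ (Zᶜ ∖ Z)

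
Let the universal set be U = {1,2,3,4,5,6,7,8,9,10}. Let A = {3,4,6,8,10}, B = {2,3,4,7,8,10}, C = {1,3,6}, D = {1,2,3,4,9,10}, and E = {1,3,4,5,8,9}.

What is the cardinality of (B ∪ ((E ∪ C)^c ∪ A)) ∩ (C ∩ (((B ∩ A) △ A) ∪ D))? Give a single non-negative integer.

2

E ∪ C = {1,3,4,5,6,8,9}
(E ∪ C)^c = {2,7,10}
(E ∪ C)^c ∪ A = {2,3,4,6,7,8,10}
B ∪ ((E ∪ C)^c ∪ A) = {2,3,4,6,7,8,10}
B ∩ A = {3,4,8,10}
(B ∩ A) △ A = {6}
((B ∩ A) △ A) ∪ D = {1,2,3,4,6,9,10}
C ∩ (((B ∩ A) △ A) ∪ D) = {1,3,6}
(B ∪ ((E ∪ C)^c ∪ A)) ∩ (C ∩ (((B ∩ A) △ A) ∪ D)) = {3,6}
|(B ∪ ((E ∪ C)^c ∪ A)) ∩ (C ∩ (((B ∩ A) △ A) ∪ D))| = 2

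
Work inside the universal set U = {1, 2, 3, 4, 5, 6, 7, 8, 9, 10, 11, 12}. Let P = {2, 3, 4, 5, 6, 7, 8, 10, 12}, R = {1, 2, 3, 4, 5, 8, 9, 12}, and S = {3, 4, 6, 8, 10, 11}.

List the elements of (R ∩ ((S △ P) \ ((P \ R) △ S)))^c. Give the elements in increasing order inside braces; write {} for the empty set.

{1, 3, 4, 6, 7, 8, 9, 10, 11}

S △ P = {2, 5, 7, 11, 12}
P \ R = {6, 7, 10}
(P \ R) △ S = {3, 4, 7, 8, 11}
(S △ P) \ ((P \ R) △ S) = {2, 5, 12}
R ∩ ((S △ P) \ ((P \ R) △ S)) = {2, 5, 12}
(R ∩ ((S △ P) \ ((P \ R) △ S)))^c = {1, 3, 4, 6, 7, 8, 9, 10, 11}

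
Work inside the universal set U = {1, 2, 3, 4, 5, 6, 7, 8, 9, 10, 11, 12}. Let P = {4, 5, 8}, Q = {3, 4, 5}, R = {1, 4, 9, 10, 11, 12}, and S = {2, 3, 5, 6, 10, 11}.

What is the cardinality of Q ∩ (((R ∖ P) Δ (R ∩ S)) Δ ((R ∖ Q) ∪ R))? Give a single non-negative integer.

1

R ∖ P = {1, 9, 10, 11, 12}
R ∩ S = {10, 11}
(R ∖ P) Δ (R ∩ S) = {1, 9, 12}
R ∖ Q = {1, 9, 10, 11, 12}
(R ∖ Q) ∪ R = {1, 4, 9, 10, 11, 12}
((R ∖ P) Δ (R ∩ S)) Δ ((R ∖ Q) ∪ R) = {4, 10, 11}
Q ∩ (((R ∖ P) Δ (R ∩ S)) Δ ((R ∖ Q) ∪ R)) = {4}
|Q ∩ (((R ∖ P) Δ (R ∩ S)) Δ ((R ∖ Q) ∪ R))| = 1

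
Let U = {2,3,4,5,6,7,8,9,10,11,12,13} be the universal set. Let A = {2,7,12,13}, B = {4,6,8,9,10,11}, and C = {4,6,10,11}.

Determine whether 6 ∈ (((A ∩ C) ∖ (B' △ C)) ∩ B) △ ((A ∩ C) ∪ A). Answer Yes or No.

No

6 ∉ A and 6 ∈ C, so 6 ∉ A ∩ C
6 ∈ B, so 6 ∉ B'
6 ∉ B' and 6 ∈ C, so 6 ∈ B' △ C
6 ∉ (A ∩ C) and 6 ∈ (B' △ C), so 6 ∉ (A ∩ C) ∖ (B' △ C)
6 ∉ ((A ∩ C) ∖ (B' △ C)) and 6 ∈ B, so 6 ∉ ((A ∩ C) ∖ (B' △ C)) ∩ B
6 ∉ A and 6 ∈ C, so 6 ∉ A ∩ C
6 ∉ (A ∩ C) and 6 ∉ A, so 6 ∉ (A ∩ C) ∪ A
6 ∉ (((A ∩ C) ∖ (B' △ C)) ∩ B) and 6 ∉ ((A ∩ C) ∪ A), so 6 ∉ (((A ∩ C) ∖ (B' △ C)) ∩ B) △ ((A ∩ C) ∪ A)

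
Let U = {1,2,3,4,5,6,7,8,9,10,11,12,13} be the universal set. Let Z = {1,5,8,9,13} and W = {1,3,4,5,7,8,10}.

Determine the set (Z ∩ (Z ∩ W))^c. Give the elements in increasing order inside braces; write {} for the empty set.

Z ∩ W = {1,5,8}
Z ∩ (Z ∩ W) = {1,5,8}
(Z ∩ (Z ∩ W))^c = {2,3,4,6,7,9,10,11,12,13}

{2,3,4,6,7,9,10,11,12,13}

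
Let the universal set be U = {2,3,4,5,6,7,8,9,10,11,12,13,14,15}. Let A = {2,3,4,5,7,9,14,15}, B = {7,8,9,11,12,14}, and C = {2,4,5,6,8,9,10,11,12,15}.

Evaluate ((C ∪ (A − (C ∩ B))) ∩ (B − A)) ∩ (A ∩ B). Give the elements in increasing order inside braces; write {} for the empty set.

{}

C ∩ B = {8,9,11,12}
A − (C ∩ B) = {2,3,4,5,7,14,15}
C ∪ (A − (C ∩ B)) = {2,3,4,5,6,7,8,9,10,11,12,14,15}
B − A = {8,11,12}
(C ∪ (A − (C ∩ B))) ∩ (B − A) = {8,11,12}
A ∩ B = {7,9,14}
((C ∪ (A − (C ∩ B))) ∩ (B − A)) ∩ (A ∩ B) = {}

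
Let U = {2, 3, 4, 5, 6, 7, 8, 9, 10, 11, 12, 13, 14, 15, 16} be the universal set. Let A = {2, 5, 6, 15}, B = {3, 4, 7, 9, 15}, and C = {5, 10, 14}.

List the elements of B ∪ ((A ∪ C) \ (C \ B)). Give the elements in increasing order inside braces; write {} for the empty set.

A ∪ C = {2, 5, 6, 10, 14, 15}
C \ B = {5, 10, 14}
(A ∪ C) \ (C \ B) = {2, 6, 15}
B ∪ ((A ∪ C) \ (C \ B)) = {2, 3, 4, 6, 7, 9, 15}

{2, 3, 4, 6, 7, 9, 15}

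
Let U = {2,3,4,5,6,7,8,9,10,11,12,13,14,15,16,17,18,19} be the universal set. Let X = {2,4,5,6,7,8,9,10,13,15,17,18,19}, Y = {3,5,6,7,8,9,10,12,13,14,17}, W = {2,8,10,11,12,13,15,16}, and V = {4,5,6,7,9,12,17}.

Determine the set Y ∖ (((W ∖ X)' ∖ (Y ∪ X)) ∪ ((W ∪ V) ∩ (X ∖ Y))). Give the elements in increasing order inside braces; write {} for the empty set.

W ∖ X = {11,12,16}
(W ∖ X)' = {2,3,4,5,6,7,8,9,10,13,14,15,17,18,19}
Y ∪ X = {2,3,4,5,6,7,8,9,10,12,13,14,15,17,18,19}
(W ∖ X)' ∖ (Y ∪ X) = {}
W ∪ V = {2,4,5,6,7,8,9,10,11,12,13,15,16,17}
X ∖ Y = {2,4,15,18,19}
(W ∪ V) ∩ (X ∖ Y) = {2,4,15}
((W ∖ X)' ∖ (Y ∪ X)) ∪ ((W ∪ V) ∩ (X ∖ Y)) = {2,4,15}
Y ∖ (((W ∖ X)' ∖ (Y ∪ X)) ∪ ((W ∪ V) ∩ (X ∖ Y))) = {3,5,6,7,8,9,10,12,13,14,17}

{3,5,6,7,8,9,10,12,13,14,17}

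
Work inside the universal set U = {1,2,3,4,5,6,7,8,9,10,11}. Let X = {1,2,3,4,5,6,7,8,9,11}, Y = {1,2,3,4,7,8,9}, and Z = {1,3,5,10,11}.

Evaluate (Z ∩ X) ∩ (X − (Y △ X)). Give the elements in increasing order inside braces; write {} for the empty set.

{1,3}

Z ∩ X = {1,3,5,11}
Y △ X = {5,6,11}
X − (Y △ X) = {1,2,3,4,7,8,9}
(Z ∩ X) ∩ (X − (Y △ X)) = {1,3}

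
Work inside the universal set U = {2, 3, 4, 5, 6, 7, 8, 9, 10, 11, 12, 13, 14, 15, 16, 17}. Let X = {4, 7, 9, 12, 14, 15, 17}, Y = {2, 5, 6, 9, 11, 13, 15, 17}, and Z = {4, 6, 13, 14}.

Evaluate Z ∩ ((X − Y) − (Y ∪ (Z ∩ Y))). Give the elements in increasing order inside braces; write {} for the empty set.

X − Y = {4, 7, 12, 14}
Z ∩ Y = {6, 13}
Y ∪ (Z ∩ Y) = {2, 5, 6, 9, 11, 13, 15, 17}
(X − Y) − (Y ∪ (Z ∩ Y)) = {4, 7, 12, 14}
Z ∩ ((X − Y) − (Y ∪ (Z ∩ Y))) = {4, 14}

{4, 14}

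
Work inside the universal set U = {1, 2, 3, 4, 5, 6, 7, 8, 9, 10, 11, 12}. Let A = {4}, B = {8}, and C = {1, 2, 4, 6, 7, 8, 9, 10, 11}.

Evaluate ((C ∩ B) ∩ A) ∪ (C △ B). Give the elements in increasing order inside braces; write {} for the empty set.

C ∩ B = {8}
(C ∩ B) ∩ A = {}
C △ B = {1, 2, 4, 6, 7, 9, 10, 11}
((C ∩ B) ∩ A) ∪ (C △ B) = {1, 2, 4, 6, 7, 9, 10, 11}

{1, 2, 4, 6, 7, 9, 10, 11}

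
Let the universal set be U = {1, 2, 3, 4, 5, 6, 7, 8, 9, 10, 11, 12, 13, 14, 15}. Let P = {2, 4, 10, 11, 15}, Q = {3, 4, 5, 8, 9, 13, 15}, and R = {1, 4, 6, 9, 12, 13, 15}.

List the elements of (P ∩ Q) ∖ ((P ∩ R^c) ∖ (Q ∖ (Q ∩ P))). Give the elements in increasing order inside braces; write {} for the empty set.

{4, 15}

P ∩ Q = {4, 15}
R^c = {2, 3, 5, 7, 8, 10, 11, 14}
P ∩ R^c = {2, 10, 11}
Q ∩ P = {4, 15}
Q ∖ (Q ∩ P) = {3, 5, 8, 9, 13}
(P ∩ R^c) ∖ (Q ∖ (Q ∩ P)) = {2, 10, 11}
(P ∩ Q) ∖ ((P ∩ R^c) ∖ (Q ∖ (Q ∩ P))) = {4, 15}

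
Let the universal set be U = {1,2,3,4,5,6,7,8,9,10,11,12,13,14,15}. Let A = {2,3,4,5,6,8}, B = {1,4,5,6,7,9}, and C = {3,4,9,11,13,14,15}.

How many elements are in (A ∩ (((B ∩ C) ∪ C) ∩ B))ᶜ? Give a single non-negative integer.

14

B ∩ C = {4,9}
(B ∩ C) ∪ C = {3,4,9,11,13,14,15}
((B ∩ C) ∪ C) ∩ B = {4,9}
A ∩ (((B ∩ C) ∪ C) ∩ B) = {4}
(A ∩ (((B ∩ C) ∪ C) ∩ B))ᶜ = {1,2,3,5,6,7,8,9,10,11,12,13,14,15}
|(A ∩ (((B ∩ C) ∪ C) ∩ B))ᶜ| = 14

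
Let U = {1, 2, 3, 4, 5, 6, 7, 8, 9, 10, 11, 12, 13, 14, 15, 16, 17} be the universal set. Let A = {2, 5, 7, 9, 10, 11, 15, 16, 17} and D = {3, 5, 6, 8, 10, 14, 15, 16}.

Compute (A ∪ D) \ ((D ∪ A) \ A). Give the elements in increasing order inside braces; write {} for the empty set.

{2, 5, 7, 9, 10, 11, 15, 16, 17}

A ∪ D = {2, 3, 5, 6, 7, 8, 9, 10, 11, 14, 15, 16, 17}
D ∪ A = {2, 3, 5, 6, 7, 8, 9, 10, 11, 14, 15, 16, 17}
(D ∪ A) \ A = {3, 6, 8, 14}
(A ∪ D) \ ((D ∪ A) \ A) = {2, 5, 7, 9, 10, 11, 15, 16, 17}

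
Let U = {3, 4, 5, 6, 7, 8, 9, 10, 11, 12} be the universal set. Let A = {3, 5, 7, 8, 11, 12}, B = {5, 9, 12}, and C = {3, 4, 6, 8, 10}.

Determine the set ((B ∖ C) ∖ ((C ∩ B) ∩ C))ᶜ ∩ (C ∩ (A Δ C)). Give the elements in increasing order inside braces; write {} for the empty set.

B ∖ C = {5, 9, 12}
C ∩ B = {}
(C ∩ B) ∩ C = {}
(B ∖ C) ∖ ((C ∩ B) ∩ C) = {5, 9, 12}
((B ∖ C) ∖ ((C ∩ B) ∩ C))ᶜ = {3, 4, 6, 7, 8, 10, 11}
A Δ C = {4, 5, 6, 7, 10, 11, 12}
C ∩ (A Δ C) = {4, 6, 10}
((B ∖ C) ∖ ((C ∩ B) ∩ C))ᶜ ∩ (C ∩ (A Δ C)) = {4, 6, 10}

{4, 6, 10}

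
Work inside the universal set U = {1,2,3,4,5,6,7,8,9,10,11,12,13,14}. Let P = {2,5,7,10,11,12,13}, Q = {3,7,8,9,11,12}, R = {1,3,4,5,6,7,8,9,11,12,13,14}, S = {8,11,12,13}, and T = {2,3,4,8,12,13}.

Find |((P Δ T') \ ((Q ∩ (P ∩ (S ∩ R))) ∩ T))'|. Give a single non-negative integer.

8

T' = {1,5,6,7,9,10,11,14}
P Δ T' = {1,2,6,9,12,13,14}
S ∩ R = {8,11,12,13}
P ∩ (S ∩ R) = {11,12,13}
Q ∩ (P ∩ (S ∩ R)) = {11,12}
(Q ∩ (P ∩ (S ∩ R))) ∩ T = {12}
(P Δ T') \ ((Q ∩ (P ∩ (S ∩ R))) ∩ T) = {1,2,6,9,13,14}
((P Δ T') \ ((Q ∩ (P ∩ (S ∩ R))) ∩ T))' = {3,4,5,7,8,10,11,12}
|((P Δ T') \ ((Q ∩ (P ∩ (S ∩ R))) ∩ T))'| = 8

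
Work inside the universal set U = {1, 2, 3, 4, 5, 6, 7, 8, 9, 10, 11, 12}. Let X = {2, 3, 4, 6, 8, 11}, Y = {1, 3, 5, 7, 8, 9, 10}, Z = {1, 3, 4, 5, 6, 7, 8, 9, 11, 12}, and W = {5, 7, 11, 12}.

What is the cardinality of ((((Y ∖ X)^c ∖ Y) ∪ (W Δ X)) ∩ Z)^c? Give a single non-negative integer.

Y ∖ X = {1, 5, 7, 9, 10}
(Y ∖ X)^c = {2, 3, 4, 6, 8, 11, 12}
(Y ∖ X)^c ∖ Y = {2, 4, 6, 11, 12}
W Δ X = {2, 3, 4, 5, 6, 7, 8, 12}
((Y ∖ X)^c ∖ Y) ∪ (W Δ X) = {2, 3, 4, 5, 6, 7, 8, 11, 12}
(((Y ∖ X)^c ∖ Y) ∪ (W Δ X)) ∩ Z = {3, 4, 5, 6, 7, 8, 11, 12}
((((Y ∖ X)^c ∖ Y) ∪ (W Δ X)) ∩ Z)^c = {1, 2, 9, 10}
|((((Y ∖ X)^c ∖ Y) ∪ (W Δ X)) ∩ Z)^c| = 4

4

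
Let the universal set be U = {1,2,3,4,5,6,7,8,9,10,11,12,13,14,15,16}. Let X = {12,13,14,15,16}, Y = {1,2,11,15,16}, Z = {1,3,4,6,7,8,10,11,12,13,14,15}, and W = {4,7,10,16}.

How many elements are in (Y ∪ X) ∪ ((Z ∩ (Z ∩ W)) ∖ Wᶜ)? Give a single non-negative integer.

Y ∪ X = {1,2,11,12,13,14,15,16}
Z ∩ W = {4,7,10}
Z ∩ (Z ∩ W) = {4,7,10}
Wᶜ = {1,2,3,5,6,8,9,11,12,13,14,15}
(Z ∩ (Z ∩ W)) ∖ Wᶜ = {4,7,10}
(Y ∪ X) ∪ ((Z ∩ (Z ∩ W)) ∖ Wᶜ) = {1,2,4,7,10,11,12,13,14,15,16}
|(Y ∪ X) ∪ ((Z ∩ (Z ∩ W)) ∖ Wᶜ)| = 11

11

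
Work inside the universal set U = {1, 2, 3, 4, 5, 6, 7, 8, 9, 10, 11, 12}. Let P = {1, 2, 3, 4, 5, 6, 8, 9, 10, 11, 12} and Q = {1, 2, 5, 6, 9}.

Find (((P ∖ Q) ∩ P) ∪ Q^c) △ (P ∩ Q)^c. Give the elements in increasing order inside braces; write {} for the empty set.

{}

P ∖ Q = {3, 4, 8, 10, 11, 12}
(P ∖ Q) ∩ P = {3, 4, 8, 10, 11, 12}
Q^c = {3, 4, 7, 8, 10, 11, 12}
((P ∖ Q) ∩ P) ∪ Q^c = {3, 4, 7, 8, 10, 11, 12}
P ∩ Q = {1, 2, 5, 6, 9}
(P ∩ Q)^c = {3, 4, 7, 8, 10, 11, 12}
(((P ∖ Q) ∩ P) ∪ Q^c) △ (P ∩ Q)^c = {}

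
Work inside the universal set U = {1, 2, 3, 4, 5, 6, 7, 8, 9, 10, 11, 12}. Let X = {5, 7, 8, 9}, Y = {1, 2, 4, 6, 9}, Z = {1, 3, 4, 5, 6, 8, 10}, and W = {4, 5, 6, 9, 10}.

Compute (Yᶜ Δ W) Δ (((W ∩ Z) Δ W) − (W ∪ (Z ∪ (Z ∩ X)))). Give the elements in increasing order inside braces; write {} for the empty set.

Yᶜ = {3, 5, 7, 8, 10, 11, 12}
Yᶜ Δ W = {3, 4, 6, 7, 8, 9, 11, 12}
W ∩ Z = {4, 5, 6, 10}
(W ∩ Z) Δ W = {9}
Z ∩ X = {5, 8}
Z ∪ (Z ∩ X) = {1, 3, 4, 5, 6, 8, 10}
W ∪ (Z ∪ (Z ∩ X)) = {1, 3, 4, 5, 6, 8, 9, 10}
((W ∩ Z) Δ W) − (W ∪ (Z ∪ (Z ∩ X))) = {}
(Yᶜ Δ W) Δ (((W ∩ Z) Δ W) − (W ∪ (Z ∪ (Z ∩ X)))) = {3, 4, 6, 7, 8, 9, 11, 12}

{3, 4, 6, 7, 8, 9, 11, 12}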